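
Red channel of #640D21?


Color: #640D21
R = 64 = 100
G = 0D = 13
B = 21 = 33
Red = 100


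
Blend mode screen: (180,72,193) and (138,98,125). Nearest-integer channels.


Screen: C = 255 - (255-A)×(255-B)/255, rounded to nearest integer
R: 255 - (255-180)×(255-138)/255 = 255 - 8775/255 ≈ 255 - 34.412 = 220.588 → 221
G: 255 - (255-72)×(255-98)/255 = 255 - 28731/255 ≈ 255 - 112.671 = 142.329 → 142
B: 255 - (255-193)×(255-125)/255 = 255 - 8060/255 ≈ 255 - 31.608 = 223.392 → 223
= RGB(221, 142, 223)


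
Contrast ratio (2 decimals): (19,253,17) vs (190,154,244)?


Linearize each sRGB channel c=v/255: c/12.92 if c ≤ 0.04045 else ((c+0.055)/1.055)^2.4
L = 0.2126×R_lin + 0.7152×G_lin + 0.0722×B_lin
Color 1 (19,253,17):
  R=19: 19/255≈0.0745 > 0.04045 → ((0.0745+0.055)/1.055)^2.4 ≈ 0.00651
  G=253: 253/255≈0.9922 > 0.04045 → ((0.9922+0.055)/1.055)^2.4 ≈ 0.98225
  B=17: 17/255≈0.0667 > 0.04045 → ((0.0667+0.055)/1.055)^2.4 ≈ 0.00561
  L1 = 0.2126×0.00651 + 0.7152×0.98225 + 0.0722×0.00561 ≈ 0.70429
Color 2 (190,154,244):
  R=190: 190/255≈0.7451 > 0.04045 → ((0.7451+0.055)/1.055)^2.4 ≈ 0.51492
  G=154: 154/255≈0.6039 > 0.04045 → ((0.6039+0.055)/1.055)^2.4 ≈ 0.32314
  B=244: 244/255≈0.9569 > 0.04045 → ((0.9569+0.055)/1.055)^2.4 ≈ 0.90466
  L2 = 0.2126×0.51492 + 0.7152×0.32314 + 0.0722×0.90466 ≈ 0.40590
Lighter = 0.70429, Darker = 0.40590
Ratio = (L_lighter + 0.05) / (L_darker + 0.05)
Ratio = (0.70429 + 0.05) / (0.40590 + 0.05) = 0.75429 / 0.45590 ≈ 1.6545
Ratio ≈ 1.65:1


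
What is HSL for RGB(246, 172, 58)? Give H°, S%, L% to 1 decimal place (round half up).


Normalize: R'=246/255≈0.9647, G'=172/255≈0.6745, B'=58/255≈0.2275
Max=246/255, Min=58/255, Δ=Max-Min=188/255
L = (Max+Min)/2 = (246+58)/510 = 304/510 = 0.59607… → L = 59.6%
L > 0.5 → S = Δ/(2-Max-Min) = 188/(510-246-58) = 188/206 = 0.91262… → S = 91.3%
(the 1/255 factors cancel in S and H, so raw channel differences can be used)
Max is R' → H = 60 × (((G-B)/Δ) mod 6) = 60 × (((172-58)/188) mod 6)
  114/188 = 0.6063…
  H = 60 × 0.6063… = 36.382…° → H = 36.4°
= HSL(36.4°, 91.3%, 59.6%)


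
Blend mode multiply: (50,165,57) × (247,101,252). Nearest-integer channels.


Multiply: C = A×B/255, rounded to nearest integer
R: 50×247/255 = 12350/255 ≈ 48.431 → 48
G: 165×101/255 = 16665/255 ≈ 65.353 → 65
B: 57×252/255 = 14364/255 ≈ 56.329 → 56
= RGB(48, 65, 56)


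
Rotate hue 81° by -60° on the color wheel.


New hue = (H + rotation) mod 360
New hue = (81 -60) mod 360
= 21 mod 360
= 21°


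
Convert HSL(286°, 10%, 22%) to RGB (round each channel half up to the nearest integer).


H=286°, S=0.10, L=0.22
C = (1-|2L-1|)×S = (1-|-0.56|)×0.10 = 0.044
H' = H/60 = 286/60 ≈ 4.7667; X = C×(1-|H' mod 2 - 1|) ≈ 0.0337
m = L - C/2 = 0.22 - 0.022 = 0.198
Sector ⌊H'⌋ = 4 → (R',G',B') = (≈0.0337, 0.0, 0.044)
RGB = ((R'+m)×255, (G'+m)×255, (B'+m)×255) = (59.092, 50.49, 61.71)
Round half up → RGB(59, 50, 62)


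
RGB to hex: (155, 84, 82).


R = 155 → 9B (hex)
G = 84 → 54 (hex)
B = 82 → 52 (hex)
Hex = #9B5452


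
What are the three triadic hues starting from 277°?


Triadic: equally spaced at 120° intervals
H1 = 277°
H2 = (277 + 120) mod 360 = 37°
H3 = (277 + 240) mod 360 = 157°
Triadic = 277°, 37°, 157°


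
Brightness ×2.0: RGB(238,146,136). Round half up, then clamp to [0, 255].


Multiply each channel by 2.0, round half up, clamp to [0, 255]
R: 238×2.0 = 476 → clamp → 255
G: 146×2.0 = 292 → clamp → 255
B: 136×2.0 = 272 → clamp → 255
= RGB(255, 255, 255)


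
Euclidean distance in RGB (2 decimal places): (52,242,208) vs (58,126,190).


d = √[(R₁-R₂)² + (G₁-G₂)² + (B₁-B₂)²]
d = √[(52-58)² + (242-126)² + (208-190)²]
d = √[36 + 13456 + 324]
d = √13816
d ≈ 117.54


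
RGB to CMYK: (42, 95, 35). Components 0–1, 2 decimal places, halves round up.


R'=42/255≈0.1647, G'=95/255≈0.3725, B'=35/255≈0.1373
K = 1 - max(R',G',B') = 1 - 95/255 = 160/255 = 0.62745… → 0.63
(1-R'-K)/(1-K) simplifies to (max-R)/max with max = 95:
C = (95-42)/95 = 53/95 = 0.55789… → 0.56
M = (95-95)/95 = 0/95 = 0 → 0.00
Y = (95-35)/95 = 60/95 = 0.63157… → 0.63
= CMYK(0.56, 0.00, 0.63, 0.63)


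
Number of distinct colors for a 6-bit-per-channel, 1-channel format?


Total bits = 6 bits/channel × 1 channels = 6 bits
Distinct colors = 2^6
= 64 colors


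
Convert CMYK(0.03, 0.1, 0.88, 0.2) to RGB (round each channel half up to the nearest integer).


R = 255 × (1-C) × (1-K) = 255 × 0.97 × 0.80 = 197.88 → 198
G = 255 × (1-M) × (1-K) = 255 × 0.90 × 0.80 = 183.6 → 184
B = 255 × (1-Y) × (1-K) = 255 × 0.12 × 0.80 = 24.48 → 24
= RGB(198, 184, 24)


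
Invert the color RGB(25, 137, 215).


Invert: (255-R, 255-G, 255-B)
R: 255-25 = 230
G: 255-137 = 118
B: 255-215 = 40
= RGB(230, 118, 40)


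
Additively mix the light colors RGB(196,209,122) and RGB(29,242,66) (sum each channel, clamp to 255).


Additive: each channel = min(255, C₁+C₂)
R: 196+29 = 225 → 225
G: 209+242 = 451 → 255
B: 122+66 = 188 → 188
= RGB(225, 255, 188)


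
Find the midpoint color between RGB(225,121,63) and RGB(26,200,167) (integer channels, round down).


Midpoint: each channel = ⌊(C₁+C₂)/2⌋
R: ⌊(225+26)/2⌋ = 125
G: ⌊(121+200)/2⌋ = 160
B: ⌊(63+167)/2⌋ = 115
= RGB(125, 160, 115)


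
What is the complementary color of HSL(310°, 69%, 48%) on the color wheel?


Complement = opposite side of color wheel = hue + 180°
H' = (310 + 180) mod 360 = 130°
S and L unchanged.
= HSL(130°, 69%, 48%)


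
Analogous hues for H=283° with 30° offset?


Base hue: 283°
Left analog: (283 - 30) mod 360 = 253°
Right analog: (283 + 30) mod 360 = 313°
Analogous hues = 253° and 313°


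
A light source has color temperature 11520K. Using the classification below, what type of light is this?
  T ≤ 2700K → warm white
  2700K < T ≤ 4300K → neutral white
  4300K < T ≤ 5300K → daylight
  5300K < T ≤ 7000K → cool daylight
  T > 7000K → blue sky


Temperature: 11520K
11520K > 7000K → blue sky
Classification: blue sky


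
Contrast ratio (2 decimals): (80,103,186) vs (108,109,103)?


Linearize each sRGB channel c=v/255: c/12.92 if c ≤ 0.04045 else ((c+0.055)/1.055)^2.4
L = 0.2126×R_lin + 0.7152×G_lin + 0.0722×B_lin
Color 1 (80,103,186):
  R=80: 80/255≈0.3137 > 0.04045 → ((0.3137+0.055)/1.055)^2.4 ≈ 0.08022
  G=103: 103/255≈0.4039 > 0.04045 → ((0.4039+0.055)/1.055)^2.4 ≈ 0.13563
  B=186: 186/255≈0.7294 > 0.04045 → ((0.7294+0.055)/1.055)^2.4 ≈ 0.49102
  L1 = 0.2126×0.08022 + 0.7152×0.13563 + 0.0722×0.49102 ≈ 0.14951
Color 2 (108,109,103):
  R=108: 108/255≈0.4235 > 0.04045 → ((0.4235+0.055)/1.055)^2.4 ≈ 0.14996
  G=109: 109/255≈0.4275 > 0.04045 → ((0.4275+0.055)/1.055)^2.4 ≈ 0.15293
  B=103: 103/255≈0.4039 > 0.04045 → ((0.4039+0.055)/1.055)^2.4 ≈ 0.13563
  L2 = 0.2126×0.14996 + 0.7152×0.15293 + 0.0722×0.13563 ≈ 0.15105
Lighter = 0.15105, Darker = 0.14951
Ratio = (L_lighter + 0.05) / (L_darker + 0.05)
Ratio = (0.15105 + 0.05) / (0.14951 + 0.05) = 0.20105 / 0.19951 ≈ 1.0077
Ratio ≈ 1.01:1


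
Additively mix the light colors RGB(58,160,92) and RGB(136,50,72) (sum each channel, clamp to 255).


Additive: each channel = min(255, C₁+C₂)
R: 58+136 = 194 → 194
G: 160+50 = 210 → 210
B: 92+72 = 164 → 164
= RGB(194, 210, 164)


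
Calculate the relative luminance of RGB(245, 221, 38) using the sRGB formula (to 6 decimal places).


Linearize each channel (sRGB transfer function): c = v/255; c_lin = c/12.92 if c ≤ 0.04045, else ((c+0.055)/1.055)^2.4
  R: 245/255 ≈ 0.960784 > 0.04045 → ((0.960784+0.055)/1.055)^2.4 ≈ 0.913099
  G: 221/255 ≈ 0.866667 > 0.04045 → ((0.866667+0.055)/1.055)^2.4 ≈ 0.723055
  B: 38/255 ≈ 0.149020 > 0.04045 → ((0.149020+0.055)/1.055)^2.4 ≈ 0.019382
R_lin = 0.913099, G_lin = 0.723055, B_lin = 0.019382
L = 0.2126×R + 0.7152×G + 0.0722×B
L = 0.2126×0.913099 + 0.7152×0.723055 + 0.0722×0.019382
L ≈ 0.712653


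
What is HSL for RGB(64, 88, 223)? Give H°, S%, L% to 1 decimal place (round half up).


Normalize: R'=64/255≈0.2510, G'=88/255≈0.3451, B'=223/255≈0.8745
Max=223/255, Min=64/255, Δ=Max-Min=159/255
L = (Max+Min)/2 = (223+64)/510 = 287/510 = 0.56274… → L = 56.3%
L > 0.5 → S = Δ/(2-Max-Min) = 159/(510-223-64) = 159/223 = 0.71300… → S = 71.3%
(the 1/255 factors cancel in S and H, so raw channel differences can be used)
Max is B' → H = 60 × ((R-G)/Δ + 4) = 60 × ((64-88)/159 + 4)
  -24/159 + 4 = -0.1509… + 4 = 3.8490…
  H = 60 × 3.8490… = 230.943…° → H = 230.9°
= HSL(230.9°, 71.3%, 56.3%)


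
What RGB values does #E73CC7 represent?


E7 → 231 (R)
3C → 60 (G)
C7 → 199 (B)
= RGB(231, 60, 199)


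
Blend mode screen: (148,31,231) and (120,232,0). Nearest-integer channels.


Screen: C = 255 - (255-A)×(255-B)/255, rounded to nearest integer
R: 255 - (255-148)×(255-120)/255 = 255 - 14445/255 ≈ 255 - 56.647 = 198.353 → 198
G: 255 - (255-31)×(255-232)/255 = 255 - 5152/255 ≈ 255 - 20.204 = 234.796 → 235
B: 255 - (255-231)×(255-0)/255 = 255 - 6120/255 ≈ 255 - 24.000 = 231.000 → 231
= RGB(198, 235, 231)


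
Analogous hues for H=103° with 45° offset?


Base hue: 103°
Left analog: (103 - 45) mod 360 = 58°
Right analog: (103 + 45) mod 360 = 148°
Analogous hues = 58° and 148°


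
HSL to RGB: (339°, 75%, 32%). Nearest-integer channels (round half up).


H=339°, S=0.75, L=0.32
C = (1-|2L-1|)×S = (1-|-0.36|)×0.75 = 0.48
H' = H/60 = 339/60 ≈ 5.6500; X = C×(1-|H' mod 2 - 1|) = 0.168
m = L - C/2 = 0.32 - 0.24 = 0.08
Sector ⌊H'⌋ = 5 → (R',G',B') = (0.48, 0.0, 0.168)
RGB = ((R'+m)×255, (G'+m)×255, (B'+m)×255) = (142.8, 20.4, 63.24)
Round half up → RGB(143, 20, 63)


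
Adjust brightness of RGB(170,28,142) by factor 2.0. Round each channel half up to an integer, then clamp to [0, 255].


Multiply each channel by 2.0, round half up, clamp to [0, 255]
R: 170×2.0 = 340 → clamp → 255
G: 28×2.0 = 56
B: 142×2.0 = 284 → clamp → 255
= RGB(255, 56, 255)


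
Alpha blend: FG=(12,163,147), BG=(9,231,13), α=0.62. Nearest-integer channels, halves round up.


C = α×F + (1-α)×B, with 1-α = 0.38
R: 0.62×12 + 0.38×9 = 7.44 + 3.42 = 10.86 → 11
G: 0.62×163 + 0.38×231 = 101.06 + 87.78 = 188.84 → 189
B: 0.62×147 + 0.38×13 = 91.14 + 4.94 = 96.08 → 96
= RGB(11, 189, 96)


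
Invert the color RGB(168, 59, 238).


Invert: (255-R, 255-G, 255-B)
R: 255-168 = 87
G: 255-59 = 196
B: 255-238 = 17
= RGB(87, 196, 17)


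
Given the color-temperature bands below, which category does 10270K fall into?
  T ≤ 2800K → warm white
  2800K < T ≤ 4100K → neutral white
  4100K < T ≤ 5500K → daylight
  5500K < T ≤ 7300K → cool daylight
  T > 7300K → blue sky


Temperature: 10270K
10270K > 7300K → blue sky
Classification: blue sky


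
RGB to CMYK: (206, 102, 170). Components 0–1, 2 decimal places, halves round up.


R'=206/255≈0.8078, G'=102/255≈0.4000, B'=170/255≈0.6667
K = 1 - max(R',G',B') = 1 - 206/255 = 49/255 = 0.19215… → 0.19
(1-R'-K)/(1-K) simplifies to (max-R)/max with max = 206:
C = (206-206)/206 = 0/206 = 0 → 0.00
M = (206-102)/206 = 104/206 = 0.50485… → 0.50
Y = (206-170)/206 = 36/206 = 0.17475… → 0.17
= CMYK(0.00, 0.50, 0.17, 0.19)


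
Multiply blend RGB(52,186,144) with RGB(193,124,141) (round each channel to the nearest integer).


Multiply: C = A×B/255, rounded to nearest integer
R: 52×193/255 = 10036/255 ≈ 39.357 → 39
G: 186×124/255 = 23064/255 ≈ 90.447 → 90
B: 144×141/255 = 20304/255 ≈ 79.624 → 80
= RGB(39, 90, 80)


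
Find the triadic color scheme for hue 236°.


Triadic: equally spaced at 120° intervals
H1 = 236°
H2 = (236 + 120) mod 360 = 356°
H3 = (236 + 240) mod 360 = 116°
Triadic = 236°, 356°, 116°


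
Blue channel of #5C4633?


Color: #5C4633
R = 5C = 92
G = 46 = 70
B = 33 = 51
Blue = 51


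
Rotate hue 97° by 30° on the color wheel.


New hue = (H + rotation) mod 360
New hue = (97 + 30) mod 360
= 127 mod 360
= 127°


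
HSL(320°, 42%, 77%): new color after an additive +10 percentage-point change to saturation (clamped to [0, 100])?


Original S = 42%
Adjustment = +10 percentage points
New S = 42 + (10) = 52
Clamp to [0, 100] → 52
= HSL(320°, 52%, 77%)


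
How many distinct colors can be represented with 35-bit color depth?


Colors = 2^bits = 2^35
= 34,359,738,368 colors


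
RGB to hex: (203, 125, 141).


R = 203 → CB (hex)
G = 125 → 7D (hex)
B = 141 → 8D (hex)
Hex = #CB7D8D


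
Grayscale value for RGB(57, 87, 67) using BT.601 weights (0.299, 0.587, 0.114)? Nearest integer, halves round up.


Gray = 0.299×R + 0.587×G + 0.114×B
Gray = 0.299×57 + 0.587×87 + 0.114×67
Gray = 17.043 + 51.069 + 7.638
Gray = 75.750 → round half up → 76
Gray = 76


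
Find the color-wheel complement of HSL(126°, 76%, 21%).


Complement = opposite side of color wheel = hue + 180°
H' = (126 + 180) mod 360 = 306°
S and L unchanged.
= HSL(306°, 76%, 21%)


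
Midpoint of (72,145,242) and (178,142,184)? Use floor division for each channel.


Midpoint: each channel = ⌊(C₁+C₂)/2⌋
R: ⌊(72+178)/2⌋ = 125
G: ⌊(145+142)/2⌋ = 143
B: ⌊(242+184)/2⌋ = 213
= RGB(125, 143, 213)


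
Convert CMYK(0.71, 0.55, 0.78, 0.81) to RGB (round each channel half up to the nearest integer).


R = 255 × (1-C) × (1-K) = 255 × 0.29 × 0.19 = 14.0505 → 14
G = 255 × (1-M) × (1-K) = 255 × 0.45 × 0.19 = 21.8025 → 22
B = 255 × (1-Y) × (1-K) = 255 × 0.22 × 0.19 = 10.659 → 11
= RGB(14, 22, 11)


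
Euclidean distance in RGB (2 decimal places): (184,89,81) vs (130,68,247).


d = √[(R₁-R₂)² + (G₁-G₂)² + (B₁-B₂)²]
d = √[(184-130)² + (89-68)² + (81-247)²]
d = √[2916 + 441 + 27556]
d = √30913
d ≈ 175.82


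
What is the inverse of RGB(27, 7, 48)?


Invert: (255-R, 255-G, 255-B)
R: 255-27 = 228
G: 255-7 = 248
B: 255-48 = 207
= RGB(228, 248, 207)


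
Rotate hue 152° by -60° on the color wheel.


New hue = (H + rotation) mod 360
New hue = (152 -60) mod 360
= 92 mod 360
= 92°


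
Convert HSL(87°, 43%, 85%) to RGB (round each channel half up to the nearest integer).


H=87°, S=0.43, L=0.85
C = (1-|2L-1|)×S = (1-|0.70|)×0.43 = 0.129
H' = H/60 = 87/60 ≈ 1.4500; X = C×(1-|H' mod 2 - 1|) = 0.07095
m = L - C/2 = 0.85 - 0.0645 = 0.7855
Sector ⌊H'⌋ = 1 → (R',G',B') = (0.07095, 0.129, 0.0)
RGB = ((R'+m)×255, (G'+m)×255, (B'+m)×255) = (218.39475, 233.1975, 200.3025)
Round half up → RGB(218, 233, 200)


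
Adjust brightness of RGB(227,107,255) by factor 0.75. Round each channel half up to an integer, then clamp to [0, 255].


Multiply each channel by 0.75, round half up, clamp to [0, 255]
R: 227×0.75 = 170.25 → round → 170
G: 107×0.75 = 80.25 → round → 80
B: 255×0.75 = 191.25 → round → 191
= RGB(170, 80, 191)


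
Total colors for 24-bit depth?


Colors = 2^bits = 2^24
= 16,777,216 colors


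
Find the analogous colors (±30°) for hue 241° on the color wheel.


Base hue: 241°
Left analog: (241 - 30) mod 360 = 211°
Right analog: (241 + 30) mod 360 = 271°
Analogous hues = 211° and 271°


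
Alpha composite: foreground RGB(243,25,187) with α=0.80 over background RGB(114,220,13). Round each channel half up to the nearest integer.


C = α×F + (1-α)×B, with 1-α = 0.20
R: 0.80×243 + 0.20×114 = 194.40 + 22.80 = 217.20 → 217
G: 0.80×25 + 0.20×220 = 20.00 + 44.00 = 64.00 → 64
B: 0.80×187 + 0.20×13 = 149.60 + 2.60 = 152.20 → 152
= RGB(217, 64, 152)


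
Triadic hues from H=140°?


Triadic: equally spaced at 120° intervals
H1 = 140°
H2 = (140 + 120) mod 360 = 260°
H3 = (140 + 240) mod 360 = 20°
Triadic = 140°, 260°, 20°


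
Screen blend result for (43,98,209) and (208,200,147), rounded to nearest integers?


Screen: C = 255 - (255-A)×(255-B)/255, rounded to nearest integer
R: 255 - (255-43)×(255-208)/255 = 255 - 9964/255 ≈ 255 - 39.075 = 215.925 → 216
G: 255 - (255-98)×(255-200)/255 = 255 - 8635/255 ≈ 255 - 33.863 = 221.137 → 221
B: 255 - (255-209)×(255-147)/255 = 255 - 4968/255 ≈ 255 - 19.482 = 235.518 → 236
= RGB(216, 221, 236)


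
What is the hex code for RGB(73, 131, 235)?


R = 73 → 49 (hex)
G = 131 → 83 (hex)
B = 235 → EB (hex)
Hex = #4983EB


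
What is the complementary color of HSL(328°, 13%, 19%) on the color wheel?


Complement = opposite side of color wheel = hue + 180°
H' = (328 + 180) mod 360 = 148°
S and L unchanged.
= HSL(148°, 13%, 19%)


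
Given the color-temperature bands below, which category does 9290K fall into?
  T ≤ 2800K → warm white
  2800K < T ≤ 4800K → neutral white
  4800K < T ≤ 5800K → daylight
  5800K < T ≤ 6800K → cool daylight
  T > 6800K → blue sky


Temperature: 9290K
9290K > 6800K → blue sky
Classification: blue sky


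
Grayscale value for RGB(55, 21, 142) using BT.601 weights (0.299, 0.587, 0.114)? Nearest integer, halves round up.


Gray = 0.299×R + 0.587×G + 0.114×B
Gray = 0.299×55 + 0.587×21 + 0.114×142
Gray = 16.445 + 12.327 + 16.188
Gray = 44.960 → round half up → 45
Gray = 45


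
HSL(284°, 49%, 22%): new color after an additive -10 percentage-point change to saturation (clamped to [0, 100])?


Original S = 49%
Adjustment = -10 percentage points
New S = 49 + (-10) = 39
Clamp to [0, 100] → 39
= HSL(284°, 39%, 22%)


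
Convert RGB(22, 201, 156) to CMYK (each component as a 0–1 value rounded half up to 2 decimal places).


R'=22/255≈0.0863, G'=201/255≈0.7882, B'=156/255≈0.6118
K = 1 - max(R',G',B') = 1 - 201/255 = 54/255 = 0.21176… → 0.21
(1-R'-K)/(1-K) simplifies to (max-R)/max with max = 201:
C = (201-22)/201 = 179/201 = 0.89054… → 0.89
M = (201-201)/201 = 0/201 = 0 → 0.00
Y = (201-156)/201 = 45/201 = 0.22388… → 0.22
= CMYK(0.89, 0.00, 0.22, 0.21)


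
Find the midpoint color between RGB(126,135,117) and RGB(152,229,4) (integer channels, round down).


Midpoint: each channel = ⌊(C₁+C₂)/2⌋
R: ⌊(126+152)/2⌋ = 139
G: ⌊(135+229)/2⌋ = 182
B: ⌊(117+4)/2⌋ = 60
= RGB(139, 182, 60)


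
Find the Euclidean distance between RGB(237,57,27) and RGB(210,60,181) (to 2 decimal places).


d = √[(R₁-R₂)² + (G₁-G₂)² + (B₁-B₂)²]
d = √[(237-210)² + (57-60)² + (27-181)²]
d = √[729 + 9 + 23716]
d = √24454
d ≈ 156.38


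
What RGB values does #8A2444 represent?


8A → 138 (R)
24 → 36 (G)
44 → 68 (B)
= RGB(138, 36, 68)


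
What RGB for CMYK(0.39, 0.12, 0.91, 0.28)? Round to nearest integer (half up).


R = 255 × (1-C) × (1-K) = 255 × 0.61 × 0.72 = 111.996 → 112
G = 255 × (1-M) × (1-K) = 255 × 0.88 × 0.72 = 161.568 → 162
B = 255 × (1-Y) × (1-K) = 255 × 0.09 × 0.72 = 16.524 → 17
= RGB(112, 162, 17)


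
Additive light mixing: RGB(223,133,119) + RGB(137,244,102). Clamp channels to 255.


Additive: each channel = min(255, C₁+C₂)
R: 223+137 = 360 → 255
G: 133+244 = 377 → 255
B: 119+102 = 221 → 221
= RGB(255, 255, 221)


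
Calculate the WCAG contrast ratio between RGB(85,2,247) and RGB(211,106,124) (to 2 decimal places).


Linearize each sRGB channel c=v/255: c/12.92 if c ≤ 0.04045 else ((c+0.055)/1.055)^2.4
L = 0.2126×R_lin + 0.7152×G_lin + 0.0722×B_lin
Color 1 (85,2,247):
  R=85: 85/255≈0.3333 > 0.04045 → ((0.3333+0.055)/1.055)^2.4 ≈ 0.09084
  G=2: 2/255≈0.0078 ≤ 0.04045 → 0.0078/12.92 ≈ 0.00061
  B=247: 247/255≈0.9686 > 0.04045 → ((0.9686+0.055)/1.055)^2.4 ≈ 0.93011
  L1 = 0.2126×0.09084 + 0.7152×0.00061 + 0.0722×0.93011 ≈ 0.08690
Color 2 (211,106,124):
  R=211: 211/255≈0.8275 > 0.04045 → ((0.8275+0.055)/1.055)^2.4 ≈ 0.65141
  G=106: 106/255≈0.4157 > 0.04045 → ((0.4157+0.055)/1.055)^2.4 ≈ 0.14413
  B=124: 124/255≈0.4863 > 0.04045 → ((0.4863+0.055)/1.055)^2.4 ≈ 0.20156
  L2 = 0.2126×0.65141 + 0.7152×0.14413 + 0.0722×0.20156 ≈ 0.25612
Lighter = 0.25612, Darker = 0.08690
Ratio = (L_lighter + 0.05) / (L_darker + 0.05)
Ratio = (0.25612 + 0.05) / (0.08690 + 0.05) = 0.30612 / 0.13690 ≈ 2.2361
Ratio ≈ 2.24:1


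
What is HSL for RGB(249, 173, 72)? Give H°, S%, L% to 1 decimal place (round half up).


Normalize: R'=249/255≈0.9765, G'=173/255≈0.6784, B'=72/255≈0.2824
Max=249/255, Min=72/255, Δ=Max-Min=177/255
L = (Max+Min)/2 = (249+72)/510 = 321/510 = 0.62941… → L = 62.9%
L > 0.5 → S = Δ/(2-Max-Min) = 177/(510-249-72) = 177/189 = 0.93650… → S = 93.7%
(the 1/255 factors cancel in S and H, so raw channel differences can be used)
Max is R' → H = 60 × (((G-B)/Δ) mod 6) = 60 × (((173-72)/177) mod 6)
  101/177 = 0.5706…
  H = 60 × 0.5706… = 34.237…° → H = 34.2°
= HSL(34.2°, 93.7%, 62.9%)


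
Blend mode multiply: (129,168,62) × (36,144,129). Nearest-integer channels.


Multiply: C = A×B/255, rounded to nearest integer
R: 129×36/255 = 4644/255 ≈ 18.212 → 18
G: 168×144/255 = 24192/255 ≈ 94.871 → 95
B: 62×129/255 = 7998/255 ≈ 31.365 → 31
= RGB(18, 95, 31)


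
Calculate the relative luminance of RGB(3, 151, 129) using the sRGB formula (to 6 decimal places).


Linearize each channel (sRGB transfer function): c = v/255; c_lin = c/12.92 if c ≤ 0.04045, else ((c+0.055)/1.055)^2.4
  R: 3/255 ≈ 0.011765 ≤ 0.04045 → 0.011765/12.92 ≈ 0.000911
  G: 151/255 ≈ 0.592157 > 0.04045 → ((0.592157+0.055)/1.055)^2.4 ≈ 0.309469
  B: 129/255 ≈ 0.505882 > 0.04045 → ((0.505882+0.055)/1.055)^2.4 ≈ 0.219526
R_lin = 0.000911, G_lin = 0.309469, B_lin = 0.219526
L = 0.2126×R + 0.7152×G + 0.0722×B
L = 0.2126×0.000911 + 0.7152×0.309469 + 0.0722×0.219526
L ≈ 0.237376


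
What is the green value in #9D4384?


Color: #9D4384
R = 9D = 157
G = 43 = 67
B = 84 = 132
Green = 67


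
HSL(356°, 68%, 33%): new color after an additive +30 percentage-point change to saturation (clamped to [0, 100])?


Original S = 68%
Adjustment = +30 percentage points
New S = 68 + (30) = 98
Clamp to [0, 100] → 98
= HSL(356°, 98%, 33%)


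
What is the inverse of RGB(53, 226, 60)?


Invert: (255-R, 255-G, 255-B)
R: 255-53 = 202
G: 255-226 = 29
B: 255-60 = 195
= RGB(202, 29, 195)


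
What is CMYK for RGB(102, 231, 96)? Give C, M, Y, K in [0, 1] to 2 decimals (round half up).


R'=102/255≈0.4000, G'=231/255≈0.9059, B'=96/255≈0.3765
K = 1 - max(R',G',B') = 1 - 231/255 = 24/255 = 0.09411… → 0.09
(1-R'-K)/(1-K) simplifies to (max-R)/max with max = 231:
C = (231-102)/231 = 129/231 = 0.55844… → 0.56
M = (231-231)/231 = 0/231 = 0 → 0.00
Y = (231-96)/231 = 135/231 = 0.58441… → 0.58
= CMYK(0.56, 0.00, 0.58, 0.09)


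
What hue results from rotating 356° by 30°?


New hue = (H + rotation) mod 360
New hue = (356 + 30) mod 360
= 386 mod 360
= 26°


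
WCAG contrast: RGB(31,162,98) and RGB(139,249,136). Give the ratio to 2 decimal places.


Linearize each sRGB channel c=v/255: c/12.92 if c ≤ 0.04045 else ((c+0.055)/1.055)^2.4
L = 0.2126×R_lin + 0.7152×G_lin + 0.0722×B_lin
Color 1 (31,162,98):
  R=31: 31/255≈0.1216 > 0.04045 → ((0.1216+0.055)/1.055)^2.4 ≈ 0.01370
  G=162: 162/255≈0.6353 > 0.04045 → ((0.6353+0.055)/1.055)^2.4 ≈ 0.36131
  B=98: 98/255≈0.3843 > 0.04045 → ((0.3843+0.055)/1.055)^2.4 ≈ 0.12214
  L1 = 0.2126×0.01370 + 0.7152×0.36131 + 0.0722×0.12214 ≈ 0.27014
Color 2 (139,249,136):
  R=139: 139/255≈0.5451 > 0.04045 → ((0.5451+0.055)/1.055)^2.4 ≈ 0.25818
  G=249: 249/255≈0.9765 > 0.04045 → ((0.9765+0.055)/1.055)^2.4 ≈ 0.94731
  B=136: 136/255≈0.5333 > 0.04045 → ((0.5333+0.055)/1.055)^2.4 ≈ 0.24620
  L2 = 0.2126×0.25818 + 0.7152×0.94731 + 0.0722×0.24620 ≈ 0.75018
Lighter = 0.75018, Darker = 0.27014
Ratio = (L_lighter + 0.05) / (L_darker + 0.05)
Ratio = (0.75018 + 0.05) / (0.27014 + 0.05) = 0.80018 / 0.32014 ≈ 2.4995
Ratio ≈ 2.50:1


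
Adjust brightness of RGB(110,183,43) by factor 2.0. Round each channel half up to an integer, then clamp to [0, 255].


Multiply each channel by 2.0, round half up, clamp to [0, 255]
R: 110×2.0 = 220
G: 183×2.0 = 366 → clamp → 255
B: 43×2.0 = 86
= RGB(220, 255, 86)


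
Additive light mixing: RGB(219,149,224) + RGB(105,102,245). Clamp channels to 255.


Additive: each channel = min(255, C₁+C₂)
R: 219+105 = 324 → 255
G: 149+102 = 251 → 251
B: 224+245 = 469 → 255
= RGB(255, 251, 255)


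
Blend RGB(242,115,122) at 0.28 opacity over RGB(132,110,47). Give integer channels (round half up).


C = α×F + (1-α)×B, with 1-α = 0.72
R: 0.28×242 + 0.72×132 = 67.76 + 95.04 = 162.80 → 163
G: 0.28×115 + 0.72×110 = 32.20 + 79.20 = 111.40 → 111
B: 0.28×122 + 0.72×47 = 34.16 + 33.84 = 68.00 → 68
= RGB(163, 111, 68)


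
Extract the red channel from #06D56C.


Color: #06D56C
R = 06 = 6
G = D5 = 213
B = 6C = 108
Red = 6


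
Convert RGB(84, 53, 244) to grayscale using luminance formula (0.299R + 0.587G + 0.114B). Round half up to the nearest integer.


Gray = 0.299×R + 0.587×G + 0.114×B
Gray = 0.299×84 + 0.587×53 + 0.114×244
Gray = 25.116 + 31.111 + 27.816
Gray = 84.043 → round half up → 84
Gray = 84


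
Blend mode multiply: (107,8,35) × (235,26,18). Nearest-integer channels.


Multiply: C = A×B/255, rounded to nearest integer
R: 107×235/255 = 25145/255 ≈ 98.608 → 99
G: 8×26/255 = 208/255 ≈ 0.816 → 1
B: 35×18/255 = 630/255 ≈ 2.471 → 2
= RGB(99, 1, 2)


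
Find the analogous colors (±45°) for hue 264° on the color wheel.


Base hue: 264°
Left analog: (264 - 45) mod 360 = 219°
Right analog: (264 + 45) mod 360 = 309°
Analogous hues = 219° and 309°


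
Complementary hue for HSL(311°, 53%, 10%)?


Complement = opposite side of color wheel = hue + 180°
H' = (311 + 180) mod 360 = 131°
S and L unchanged.
= HSL(131°, 53%, 10%)


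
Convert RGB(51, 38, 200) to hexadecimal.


R = 51 → 33 (hex)
G = 38 → 26 (hex)
B = 200 → C8 (hex)
Hex = #3326C8


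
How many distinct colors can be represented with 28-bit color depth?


Colors = 2^bits = 2^28
= 268,435,456 colors


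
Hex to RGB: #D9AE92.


D9 → 217 (R)
AE → 174 (G)
92 → 146 (B)
= RGB(217, 174, 146)


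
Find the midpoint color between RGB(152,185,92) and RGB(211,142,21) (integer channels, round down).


Midpoint: each channel = ⌊(C₁+C₂)/2⌋
R: ⌊(152+211)/2⌋ = 181
G: ⌊(185+142)/2⌋ = 163
B: ⌊(92+21)/2⌋ = 56
= RGB(181, 163, 56)


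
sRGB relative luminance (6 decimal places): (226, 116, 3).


Linearize each channel (sRGB transfer function): c = v/255; c_lin = c/12.92 if c ≤ 0.04045, else ((c+0.055)/1.055)^2.4
  R: 226/255 ≈ 0.886275 > 0.04045 → ((0.886275+0.055)/1.055)^2.4 ≈ 0.760525
  G: 116/255 ≈ 0.454902 > 0.04045 → ((0.454902+0.055)/1.055)^2.4 ≈ 0.174647
  B: 3/255 ≈ 0.011765 ≤ 0.04045 → 0.011765/12.92 ≈ 0.000911
R_lin = 0.760525, G_lin = 0.174647, B_lin = 0.000911
L = 0.2126×R + 0.7152×G + 0.0722×B
L = 0.2126×0.760525 + 0.7152×0.174647 + 0.0722×0.000911
L ≈ 0.286661


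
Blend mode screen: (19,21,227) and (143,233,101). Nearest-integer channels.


Screen: C = 255 - (255-A)×(255-B)/255, rounded to nearest integer
R: 255 - (255-19)×(255-143)/255 = 255 - 26432/255 ≈ 255 - 103.655 = 151.345 → 151
G: 255 - (255-21)×(255-233)/255 = 255 - 5148/255 ≈ 255 - 20.188 = 234.812 → 235
B: 255 - (255-227)×(255-101)/255 = 255 - 4312/255 ≈ 255 - 16.910 = 238.090 → 238
= RGB(151, 235, 238)


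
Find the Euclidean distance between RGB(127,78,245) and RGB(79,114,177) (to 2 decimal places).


d = √[(R₁-R₂)² + (G₁-G₂)² + (B₁-B₂)²]
d = √[(127-79)² + (78-114)² + (245-177)²]
d = √[2304 + 1296 + 4624]
d = √8224
d ≈ 90.69


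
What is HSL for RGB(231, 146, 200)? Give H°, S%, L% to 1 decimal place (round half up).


Normalize: R'=231/255≈0.9059, G'=146/255≈0.5725, B'=200/255≈0.7843
Max=231/255, Min=146/255, Δ=Max-Min=85/255
L = (Max+Min)/2 = (231+146)/510 = 377/510 = 0.73921… → L = 73.9%
L > 0.5 → S = Δ/(2-Max-Min) = 85/(510-231-146) = 85/133 = 0.63909… → S = 63.9%
(the 1/255 factors cancel in S and H, so raw channel differences can be used)
Max is R' → H = 60 × (((G-B)/Δ) mod 6) = 60 × (((146-200)/85) mod 6)
  (-54)/85 = -0.6352…; negative, so add 6 → 5.3647…
  H = 60 × 5.3647… = 321.882…° → H = 321.9°
= HSL(321.9°, 63.9%, 73.9%)


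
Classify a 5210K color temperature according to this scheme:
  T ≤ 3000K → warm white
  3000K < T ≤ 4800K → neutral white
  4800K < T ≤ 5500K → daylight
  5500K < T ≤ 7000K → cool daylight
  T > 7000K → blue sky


Temperature: 5210K
4800K < 5210K ≤ 5500K → daylight
Classification: daylight


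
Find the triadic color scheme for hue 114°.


Triadic: equally spaced at 120° intervals
H1 = 114°
H2 = (114 + 120) mod 360 = 234°
H3 = (114 + 240) mod 360 = 354°
Triadic = 114°, 234°, 354°


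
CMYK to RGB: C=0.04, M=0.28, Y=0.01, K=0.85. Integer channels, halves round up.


R = 255 × (1-C) × (1-K) = 255 × 0.96 × 0.15 = 36.72 → 37
G = 255 × (1-M) × (1-K) = 255 × 0.72 × 0.15 = 27.54 → 28
B = 255 × (1-Y) × (1-K) = 255 × 0.99 × 0.15 = 37.8675 → 38
= RGB(37, 28, 38)


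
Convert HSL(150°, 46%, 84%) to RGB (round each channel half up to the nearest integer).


H=150°, S=0.46, L=0.84
C = (1-|2L-1|)×S = (1-|0.68|)×0.46 = 0.1472
H' = H/60 = 150/60 ≈ 2.5000; X = C×(1-|H' mod 2 - 1|) = 0.0736
m = L - C/2 = 0.84 - 0.0736 = 0.7664
Sector ⌊H'⌋ = 2 → (R',G',B') = (0.0, 0.1472, 0.0736)
RGB = ((R'+m)×255, (G'+m)×255, (B'+m)×255) = (195.432, 232.968, 214.2)
Round half up → RGB(195, 233, 214)


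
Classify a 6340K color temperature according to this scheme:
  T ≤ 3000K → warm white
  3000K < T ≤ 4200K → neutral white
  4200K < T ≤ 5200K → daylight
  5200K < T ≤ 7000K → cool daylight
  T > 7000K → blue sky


Temperature: 6340K
5200K < 6340K ≤ 7000K → cool daylight
Classification: cool daylight


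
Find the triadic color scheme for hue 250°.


Triadic: equally spaced at 120° intervals
H1 = 250°
H2 = (250 + 120) mod 360 = 10°
H3 = (250 + 240) mod 360 = 130°
Triadic = 250°, 10°, 130°


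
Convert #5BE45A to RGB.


5B → 91 (R)
E4 → 228 (G)
5A → 90 (B)
= RGB(91, 228, 90)


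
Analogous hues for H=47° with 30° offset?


Base hue: 47°
Left analog: (47 - 30) mod 360 = 17°
Right analog: (47 + 30) mod 360 = 77°
Analogous hues = 17° and 77°


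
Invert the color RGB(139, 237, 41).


Invert: (255-R, 255-G, 255-B)
R: 255-139 = 116
G: 255-237 = 18
B: 255-41 = 214
= RGB(116, 18, 214)


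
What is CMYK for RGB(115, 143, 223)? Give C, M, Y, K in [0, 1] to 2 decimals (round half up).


R'=115/255≈0.4510, G'=143/255≈0.5608, B'=223/255≈0.8745
K = 1 - max(R',G',B') = 1 - 223/255 = 32/255 = 0.12549… → 0.13
(1-R'-K)/(1-K) simplifies to (max-R)/max with max = 223:
C = (223-115)/223 = 108/223 = 0.48430… → 0.48
M = (223-143)/223 = 80/223 = 0.35874… → 0.36
Y = (223-223)/223 = 0/223 = 0 → 0.00
= CMYK(0.48, 0.36, 0.00, 0.13)


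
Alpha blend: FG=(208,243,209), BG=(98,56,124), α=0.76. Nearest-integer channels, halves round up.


C = α×F + (1-α)×B, with 1-α = 0.24
R: 0.76×208 + 0.24×98 = 158.08 + 23.52 = 181.60 → 182
G: 0.76×243 + 0.24×56 = 184.68 + 13.44 = 198.12 → 198
B: 0.76×209 + 0.24×124 = 158.84 + 29.76 = 188.60 → 189
= RGB(182, 198, 189)


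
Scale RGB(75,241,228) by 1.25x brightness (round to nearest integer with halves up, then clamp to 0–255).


Multiply each channel by 1.25, round half up, clamp to [0, 255]
R: 75×1.25 = 93.75 → round → 94
G: 241×1.25 = 301.25 → round → 301 → clamp → 255
B: 228×1.25 = 285 → clamp → 255
= RGB(94, 255, 255)


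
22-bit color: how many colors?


Colors = 2^bits = 2^22
= 4,194,304 colors


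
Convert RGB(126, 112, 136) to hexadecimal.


R = 126 → 7E (hex)
G = 112 → 70 (hex)
B = 136 → 88 (hex)
Hex = #7E7088


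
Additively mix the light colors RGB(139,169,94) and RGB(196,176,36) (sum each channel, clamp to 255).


Additive: each channel = min(255, C₁+C₂)
R: 139+196 = 335 → 255
G: 169+176 = 345 → 255
B: 94+36 = 130 → 130
= RGB(255, 255, 130)


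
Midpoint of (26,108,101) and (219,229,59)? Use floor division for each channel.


Midpoint: each channel = ⌊(C₁+C₂)/2⌋
R: ⌊(26+219)/2⌋ = 122
G: ⌊(108+229)/2⌋ = 168
B: ⌊(101+59)/2⌋ = 80
= RGB(122, 168, 80)


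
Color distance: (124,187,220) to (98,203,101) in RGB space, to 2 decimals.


d = √[(R₁-R₂)² + (G₁-G₂)² + (B₁-B₂)²]
d = √[(124-98)² + (187-203)² + (220-101)²]
d = √[676 + 256 + 14161]
d = √15093
d ≈ 122.85


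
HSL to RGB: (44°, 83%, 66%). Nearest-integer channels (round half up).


H=44°, S=0.83, L=0.66
C = (1-|2L-1|)×S = (1-|0.32|)×0.83 = 0.5644
H' = H/60 = 44/60 ≈ 0.7333; X = C×(1-|H' mod 2 - 1|) ≈ 0.4139
m = L - C/2 = 0.66 - 0.2822 = 0.3778
Sector ⌊H'⌋ = 0 → (R',G',B') = (0.5644, ≈0.4139, 0.0)
RGB = ((R'+m)×255, (G'+m)×255, (B'+m)×255) = (240.261, 201.8818, 96.339)
Round half up → RGB(240, 202, 96)


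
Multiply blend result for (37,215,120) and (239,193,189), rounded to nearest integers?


Multiply: C = A×B/255, rounded to nearest integer
R: 37×239/255 = 8843/255 ≈ 34.678 → 35
G: 215×193/255 = 41495/255 ≈ 162.725 → 163
B: 120×189/255 = 22680/255 ≈ 88.941 → 89
= RGB(35, 163, 89)


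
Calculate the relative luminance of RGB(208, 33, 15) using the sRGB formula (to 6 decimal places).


Linearize each channel (sRGB transfer function): c = v/255; c_lin = c/12.92 if c ≤ 0.04045, else ((c+0.055)/1.055)^2.4
  R: 208/255 ≈ 0.815686 > 0.04045 → ((0.815686+0.055)/1.055)^2.4 ≈ 0.630757
  G: 33/255 ≈ 0.129412 > 0.04045 → ((0.129412+0.055)/1.055)^2.4 ≈ 0.015209
  B: 15/255 ≈ 0.058824 > 0.04045 → ((0.058824+0.055)/1.055)^2.4 ≈ 0.004777
R_lin = 0.630757, G_lin = 0.015209, B_lin = 0.004777
L = 0.2126×R + 0.7152×G + 0.0722×B
L = 0.2126×0.630757 + 0.7152×0.015209 + 0.0722×0.004777
L ≈ 0.145321


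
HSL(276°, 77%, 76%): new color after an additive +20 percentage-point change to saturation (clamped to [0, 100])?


Original S = 77%
Adjustment = +20 percentage points
New S = 77 + (20) = 97
Clamp to [0, 100] → 97
= HSL(276°, 97%, 76%)


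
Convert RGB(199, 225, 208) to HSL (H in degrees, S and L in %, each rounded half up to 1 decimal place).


Normalize: R'=199/255≈0.7804, G'=225/255≈0.8824, B'=208/255≈0.8157
Max=225/255, Min=199/255, Δ=Max-Min=26/255
L = (Max+Min)/2 = (225+199)/510 = 424/510 = 0.83137… → L = 83.1%
L > 0.5 → S = Δ/(2-Max-Min) = 26/(510-225-199) = 26/86 = 0.30232… → S = 30.2%
(the 1/255 factors cancel in S and H, so raw channel differences can be used)
Max is G' → H = 60 × ((B-R)/Δ + 2) = 60 × ((208-199)/26 + 2)
  9/26 + 2 = 0.3461… + 2 = 2.3461…
  H = 60 × 2.3461… = 140.769…° → H = 140.8°
= HSL(140.8°, 30.2%, 83.1%)


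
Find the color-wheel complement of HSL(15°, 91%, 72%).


Complement = opposite side of color wheel = hue + 180°
H' = (15 + 180) mod 360 = 195°
S and L unchanged.
= HSL(195°, 91%, 72%)


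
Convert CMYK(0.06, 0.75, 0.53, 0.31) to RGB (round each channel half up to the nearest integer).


R = 255 × (1-C) × (1-K) = 255 × 0.94 × 0.69 = 165.393 → 165
G = 255 × (1-M) × (1-K) = 255 × 0.25 × 0.69 = 43.9875 → 44
B = 255 × (1-Y) × (1-K) = 255 × 0.47 × 0.69 = 82.6965 → 83
= RGB(165, 44, 83)


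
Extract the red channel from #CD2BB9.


Color: #CD2BB9
R = CD = 205
G = 2B = 43
B = B9 = 185
Red = 205


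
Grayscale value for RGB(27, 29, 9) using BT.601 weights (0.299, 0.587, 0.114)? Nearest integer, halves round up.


Gray = 0.299×R + 0.587×G + 0.114×B
Gray = 0.299×27 + 0.587×29 + 0.114×9
Gray = 8.073 + 17.023 + 1.026
Gray = 26.122 → round half up → 26
Gray = 26


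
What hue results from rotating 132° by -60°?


New hue = (H + rotation) mod 360
New hue = (132 -60) mod 360
= 72 mod 360
= 72°


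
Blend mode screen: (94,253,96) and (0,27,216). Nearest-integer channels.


Screen: C = 255 - (255-A)×(255-B)/255, rounded to nearest integer
R: 255 - (255-94)×(255-0)/255 = 255 - 41055/255 ≈ 255 - 161.000 = 94.000 → 94
G: 255 - (255-253)×(255-27)/255 = 255 - 456/255 ≈ 255 - 1.788 = 253.212 → 253
B: 255 - (255-96)×(255-216)/255 = 255 - 6201/255 ≈ 255 - 24.318 = 230.682 → 231
= RGB(94, 253, 231)


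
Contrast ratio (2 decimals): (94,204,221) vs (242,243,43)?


Linearize each sRGB channel c=v/255: c/12.92 if c ≤ 0.04045 else ((c+0.055)/1.055)^2.4
L = 0.2126×R_lin + 0.7152×G_lin + 0.0722×B_lin
Color 1 (94,204,221):
  R=94: 94/255≈0.3686 > 0.04045 → ((0.3686+0.055)/1.055)^2.4 ≈ 0.11193
  G=204: 204/255≈0.8000 > 0.04045 → ((0.8000+0.055)/1.055)^2.4 ≈ 0.60383
  B=221: 221/255≈0.8667 > 0.04045 → ((0.8667+0.055)/1.055)^2.4 ≈ 0.72306
  L1 = 0.2126×0.11193 + 0.7152×0.60383 + 0.0722×0.72306 ≈ 0.50786
Color 2 (242,243,43):
  R=242: 242/255≈0.9490 > 0.04045 → ((0.9490+0.055)/1.055)^2.4 ≈ 0.88792
  G=243: 243/255≈0.9529 > 0.04045 → ((0.9529+0.055)/1.055)^2.4 ≈ 0.89627
  B=43: 43/255≈0.1686 > 0.04045 → ((0.1686+0.055)/1.055)^2.4 ≈ 0.02416
  L2 = 0.2126×0.88792 + 0.7152×0.89627 + 0.0722×0.02416 ≈ 0.83153
Lighter = 0.83153, Darker = 0.50786
Ratio = (L_lighter + 0.05) / (L_darker + 0.05)
Ratio = (0.83153 + 0.05) / (0.50786 + 0.05) = 0.88153 / 0.55786 ≈ 1.5802
Ratio ≈ 1.58:1


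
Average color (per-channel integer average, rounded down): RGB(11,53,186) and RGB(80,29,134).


Midpoint: each channel = ⌊(C₁+C₂)/2⌋
R: ⌊(11+80)/2⌋ = 45
G: ⌊(53+29)/2⌋ = 41
B: ⌊(186+134)/2⌋ = 160
= RGB(45, 41, 160)


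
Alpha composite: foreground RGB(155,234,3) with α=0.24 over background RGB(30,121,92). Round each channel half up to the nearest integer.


C = α×F + (1-α)×B, with 1-α = 0.76
R: 0.24×155 + 0.76×30 = 37.20 + 22.80 = 60.00 → 60
G: 0.24×234 + 0.76×121 = 56.16 + 91.96 = 148.12 → 148
B: 0.24×3 + 0.76×92 = 0.72 + 69.92 = 70.64 → 71
= RGB(60, 148, 71)


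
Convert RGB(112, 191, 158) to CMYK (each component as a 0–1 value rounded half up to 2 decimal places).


R'=112/255≈0.4392, G'=191/255≈0.7490, B'=158/255≈0.6196
K = 1 - max(R',G',B') = 1 - 191/255 = 64/255 = 0.25098… → 0.25
(1-R'-K)/(1-K) simplifies to (max-R)/max with max = 191:
C = (191-112)/191 = 79/191 = 0.41361… → 0.41
M = (191-191)/191 = 0/191 = 0 → 0.00
Y = (191-158)/191 = 33/191 = 0.17277… → 0.17
= CMYK(0.41, 0.00, 0.17, 0.25)


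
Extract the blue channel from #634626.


Color: #634626
R = 63 = 99
G = 46 = 70
B = 26 = 38
Blue = 38


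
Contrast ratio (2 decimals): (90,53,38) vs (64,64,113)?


Linearize each sRGB channel c=v/255: c/12.92 if c ≤ 0.04045 else ((c+0.055)/1.055)^2.4
L = 0.2126×R_lin + 0.7152×G_lin + 0.0722×B_lin
Color 1 (90,53,38):
  R=90: 90/255≈0.3529 > 0.04045 → ((0.3529+0.055)/1.055)^2.4 ≈ 0.10224
  G=53: 53/255≈0.2078 > 0.04045 → ((0.2078+0.055)/1.055)^2.4 ≈ 0.03560
  B=38: 38/255≈0.1490 > 0.04045 → ((0.1490+0.055)/1.055)^2.4 ≈ 0.01938
  L1 = 0.2126×0.10224 + 0.7152×0.03560 + 0.0722×0.01938 ≈ 0.04860
Color 2 (64,64,113):
  R=64: 64/255≈0.2510 > 0.04045 → ((0.2510+0.055)/1.055)^2.4 ≈ 0.05127
  G=64: 64/255≈0.2510 > 0.04045 → ((0.2510+0.055)/1.055)^2.4 ≈ 0.05127
  B=113: 113/255≈0.4431 > 0.04045 → ((0.4431+0.055)/1.055)^2.4 ≈ 0.16513
  L2 = 0.2126×0.05127 + 0.7152×0.05127 + 0.0722×0.16513 ≈ 0.05949
Lighter = 0.05949, Darker = 0.04860
Ratio = (L_lighter + 0.05) / (L_darker + 0.05)
Ratio = (0.05949 + 0.05) / (0.04860 + 0.05) = 0.10949 / 0.09860 ≈ 1.1105
Ratio ≈ 1.11:1
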